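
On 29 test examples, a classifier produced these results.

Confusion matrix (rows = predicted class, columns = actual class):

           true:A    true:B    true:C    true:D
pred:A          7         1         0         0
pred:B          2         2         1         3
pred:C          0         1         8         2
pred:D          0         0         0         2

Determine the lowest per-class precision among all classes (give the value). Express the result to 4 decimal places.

0.2500

Per-class precision (TP/(TP+FP)):
  A: TP=7, FP=1+0+0=1 → 7/8 = 0.87500
  B: TP=2, FP=2+1+3=6 → 2/8 = 0.25000
  C: TP=8, FP=0+1+2=3 → 8/11 = 0.72727
  D: TP=2, FP=0+0+0=0 → 2/2 = 1.00000
Lowest is class 'B' with precision = 0.2500.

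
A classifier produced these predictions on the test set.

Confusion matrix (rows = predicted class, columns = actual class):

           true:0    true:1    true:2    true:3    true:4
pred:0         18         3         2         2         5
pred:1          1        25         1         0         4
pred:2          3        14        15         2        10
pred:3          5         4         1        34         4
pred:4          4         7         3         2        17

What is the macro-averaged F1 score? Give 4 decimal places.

Per-class F1 score (2·TP/(2·TP+FP+FN)):
  0: TP=18, FP=3+2+2+5=12, FN=1+3+5+4=13 → 36/61 = 0.59016
  1: TP=25, FP=1+1+0+4=6, FN=3+14+4+7=28 → 50/84 = 0.59524
  2: TP=15, FP=3+14+2+10=29, FN=2+1+1+3=7 → 30/66 = 0.45455
  3: TP=34, FP=5+4+1+4=14, FN=2+0+2+2=6 → 68/88 = 0.77273
  4: TP=17, FP=4+7+3+2=16, FN=5+4+10+4=23 → 34/73 = 0.46575
Macro-F1 score = mean = (0.59016 + 0.59524 + 0.45455 + 0.77273 + 0.46575) / 5 = 0.5757

0.5757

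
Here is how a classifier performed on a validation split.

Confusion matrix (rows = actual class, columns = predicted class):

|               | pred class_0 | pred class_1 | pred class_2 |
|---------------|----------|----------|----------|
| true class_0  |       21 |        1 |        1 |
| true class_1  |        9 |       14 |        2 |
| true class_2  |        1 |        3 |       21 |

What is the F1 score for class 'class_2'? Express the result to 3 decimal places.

One-vs-rest for 'class_2': TP = diagonal; FP = other classes predicted 'class_2'; FN = 'class_2' predicted as other.
F1 score = 2·TP/(2·TP+FP+FN).
class_2: TP=21, FP=1+2=3, FN=1+3=4 → 42/49 = 0.8571

0.857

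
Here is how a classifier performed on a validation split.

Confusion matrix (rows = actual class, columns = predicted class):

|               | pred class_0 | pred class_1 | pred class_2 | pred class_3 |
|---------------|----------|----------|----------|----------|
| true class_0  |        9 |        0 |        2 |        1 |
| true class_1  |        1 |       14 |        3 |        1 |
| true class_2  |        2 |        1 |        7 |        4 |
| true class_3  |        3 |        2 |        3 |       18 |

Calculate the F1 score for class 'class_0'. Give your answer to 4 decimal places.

0.6667

One-vs-rest for 'class_0': TP = diagonal; FP = other classes predicted 'class_0'; FN = 'class_0' predicted as other.
F1 score = 2·TP/(2·TP+FP+FN).
class_0: TP=9, FP=1+2+3=6, FN=0+2+1=3 → 18/27 = 0.66667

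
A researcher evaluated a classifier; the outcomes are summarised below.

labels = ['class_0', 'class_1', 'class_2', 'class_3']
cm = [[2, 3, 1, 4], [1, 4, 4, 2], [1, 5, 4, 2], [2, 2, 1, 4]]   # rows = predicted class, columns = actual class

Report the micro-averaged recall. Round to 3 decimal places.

Micro-averaging pools counts across classes: ΣTP=14, ΣFP=28, ΣFN=28.
Micro-recall = TP/(TP+FN) on pooled counts = 0.333 (equals overall accuracy in single-label multiclass).

0.333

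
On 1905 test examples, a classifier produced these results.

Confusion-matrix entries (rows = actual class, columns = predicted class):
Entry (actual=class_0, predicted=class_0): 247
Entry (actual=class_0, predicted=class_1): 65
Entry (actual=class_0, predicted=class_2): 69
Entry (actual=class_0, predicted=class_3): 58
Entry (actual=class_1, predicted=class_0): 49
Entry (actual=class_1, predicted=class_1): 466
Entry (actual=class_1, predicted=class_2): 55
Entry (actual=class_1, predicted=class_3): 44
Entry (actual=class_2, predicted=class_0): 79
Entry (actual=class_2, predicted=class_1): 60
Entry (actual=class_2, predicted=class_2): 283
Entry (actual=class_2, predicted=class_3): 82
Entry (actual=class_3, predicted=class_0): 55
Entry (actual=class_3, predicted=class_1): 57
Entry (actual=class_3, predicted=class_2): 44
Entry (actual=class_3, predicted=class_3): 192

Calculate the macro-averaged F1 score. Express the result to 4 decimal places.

0.6075

Per-class F1 score (2·TP/(2·TP+FP+FN)):
  class_0: TP=247, FP=49+79+55=183, FN=65+69+58=192 → 494/869 = 0.56847
  class_1: TP=466, FP=65+60+57=182, FN=49+55+44=148 → 932/1262 = 0.73851
  class_2: TP=283, FP=69+55+44=168, FN=79+60+82=221 → 566/955 = 0.59267
  class_3: TP=192, FP=58+44+82=184, FN=55+57+44=156 → 384/724 = 0.53039
Macro-F1 score = mean = (0.56847 + 0.73851 + 0.59267 + 0.53039) / 4 = 0.6075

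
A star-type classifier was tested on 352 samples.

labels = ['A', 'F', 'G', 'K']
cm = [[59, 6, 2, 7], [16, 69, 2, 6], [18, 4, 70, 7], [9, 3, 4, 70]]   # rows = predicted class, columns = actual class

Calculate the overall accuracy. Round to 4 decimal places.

0.7614

Accuracy = trace / total = (59+69+70+70=268) / 352 = 268/352 = 0.7614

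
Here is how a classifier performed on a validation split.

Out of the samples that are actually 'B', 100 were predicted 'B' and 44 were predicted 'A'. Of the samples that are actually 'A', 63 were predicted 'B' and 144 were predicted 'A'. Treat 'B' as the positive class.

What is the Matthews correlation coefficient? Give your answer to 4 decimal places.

0.3847

MCC = (TP·TN − FP·FN) / √((TP+FP)(TP+FN)(TN+FP)(TN+FN))
Numerator = 100·144 − 63·44 = 11628
Denominator = √(163·144·207·188) = √913436352 = 30223.1096
MCC = 11628 / 30223.1096 = 0.3847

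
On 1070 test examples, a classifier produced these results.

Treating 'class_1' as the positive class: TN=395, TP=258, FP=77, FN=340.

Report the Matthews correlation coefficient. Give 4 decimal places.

0.2873

MCC = (TP·TN − FP·FN) / √((TP+FP)(TP+FN)(TN+FP)(TN+FN))
Numerator = 258·395 − 77·340 = 75730
Denominator = √(335·598·472·735) = √69498483600 = 263625.6505
MCC = 75730 / 263625.6505 = 0.2873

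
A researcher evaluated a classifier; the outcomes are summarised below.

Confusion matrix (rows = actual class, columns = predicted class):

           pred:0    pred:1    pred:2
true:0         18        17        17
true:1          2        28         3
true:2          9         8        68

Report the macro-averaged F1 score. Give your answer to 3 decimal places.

Per-class F1 score (2·TP/(2·TP+FP+FN)):
  0: TP=18, FP=2+9=11, FN=17+17=34 → 36/81 = 0.4444
  1: TP=28, FP=17+8=25, FN=2+3=5 → 56/86 = 0.6512
  2: TP=68, FP=17+3=20, FN=9+8=17 → 136/173 = 0.7861
Macro-F1 score = mean = (0.4444 + 0.6512 + 0.7861) / 3 = 0.627

0.627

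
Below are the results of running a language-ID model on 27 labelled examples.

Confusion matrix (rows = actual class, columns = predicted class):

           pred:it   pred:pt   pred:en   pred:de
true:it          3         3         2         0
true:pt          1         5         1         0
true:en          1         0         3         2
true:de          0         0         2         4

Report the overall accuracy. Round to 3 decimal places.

0.556

Accuracy = trace / total = (3+5+3+4=15) / 27 = 15/27 = 0.556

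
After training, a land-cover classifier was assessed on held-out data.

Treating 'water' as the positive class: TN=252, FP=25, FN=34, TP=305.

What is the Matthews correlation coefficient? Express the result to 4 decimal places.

MCC = (TP·TN − FP·FN) / √((TP+FP)(TP+FN)(TN+FP)(TN+FN))
Numerator = 305·252 − 25·34 = 76010
Denominator = √(330·339·277·286) = √8862565140 = 94141.1979
MCC = 76010 / 94141.1979 = 0.8074

0.8074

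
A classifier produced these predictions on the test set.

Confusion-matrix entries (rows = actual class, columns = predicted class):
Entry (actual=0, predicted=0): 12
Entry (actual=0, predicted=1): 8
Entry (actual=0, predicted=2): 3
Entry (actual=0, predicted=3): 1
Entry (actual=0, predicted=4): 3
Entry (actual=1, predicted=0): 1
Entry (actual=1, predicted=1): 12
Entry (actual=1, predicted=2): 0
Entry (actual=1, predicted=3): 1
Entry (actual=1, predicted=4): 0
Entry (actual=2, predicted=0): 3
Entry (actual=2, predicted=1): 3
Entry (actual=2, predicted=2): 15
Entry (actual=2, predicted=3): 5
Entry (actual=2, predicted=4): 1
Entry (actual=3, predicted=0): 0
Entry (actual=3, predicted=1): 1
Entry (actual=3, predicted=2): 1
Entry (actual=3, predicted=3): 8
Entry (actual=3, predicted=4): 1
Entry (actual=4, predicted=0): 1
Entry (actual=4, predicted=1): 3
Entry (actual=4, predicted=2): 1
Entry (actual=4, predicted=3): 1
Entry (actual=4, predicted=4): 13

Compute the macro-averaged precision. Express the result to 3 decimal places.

Per-class precision (TP/(TP+FP)):
  0: TP=12, FP=1+3+0+1=5 → 12/17 = 0.7059
  1: TP=12, FP=8+3+1+3=15 → 12/27 = 0.4444
  2: TP=15, FP=3+0+1+1=5 → 15/20 = 0.7500
  3: TP=8, FP=1+1+5+1=8 → 8/16 = 0.5000
  4: TP=13, FP=3+0+1+1=5 → 13/18 = 0.7222
Macro-precision = mean = (0.7059 + 0.4444 + 0.7500 + 0.5000 + 0.7222) / 5 = 0.625

0.625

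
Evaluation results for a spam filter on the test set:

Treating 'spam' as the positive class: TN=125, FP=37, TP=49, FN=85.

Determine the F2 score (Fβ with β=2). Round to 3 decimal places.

Fβ = (1+β²)·TP / ((1+β²)·TP + β²·FN + FP), with β²=4
= 5·49 / (5·49 + 4·85 + 37) = 0.394

0.394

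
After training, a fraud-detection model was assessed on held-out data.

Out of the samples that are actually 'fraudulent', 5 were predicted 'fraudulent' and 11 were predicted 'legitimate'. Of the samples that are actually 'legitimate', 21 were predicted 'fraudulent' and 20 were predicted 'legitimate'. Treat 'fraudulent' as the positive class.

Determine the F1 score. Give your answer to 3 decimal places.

0.238

Precision = TP/(TP+FP) = 5/26 = 0.1923
Recall = TP/(TP+FN) = 5/16 = 0.3125
F1 = 2·TP/(2·TP+FP+FN) = 10/42 = 0.238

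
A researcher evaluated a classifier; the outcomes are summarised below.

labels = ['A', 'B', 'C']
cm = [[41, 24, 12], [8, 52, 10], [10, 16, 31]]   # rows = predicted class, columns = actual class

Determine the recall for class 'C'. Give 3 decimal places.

0.585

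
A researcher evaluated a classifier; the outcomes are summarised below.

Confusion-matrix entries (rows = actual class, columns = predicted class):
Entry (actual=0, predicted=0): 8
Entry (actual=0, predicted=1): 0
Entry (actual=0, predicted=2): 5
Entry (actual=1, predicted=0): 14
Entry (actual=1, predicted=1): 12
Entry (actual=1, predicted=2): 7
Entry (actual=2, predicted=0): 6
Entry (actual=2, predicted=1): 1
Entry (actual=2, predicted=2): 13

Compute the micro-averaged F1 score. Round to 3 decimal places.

Micro-averaging pools counts across classes: ΣTP=33, ΣFP=33, ΣFN=33.
Micro-F1 score = 2·TP/(2·TP+FP+FN) on pooled counts = 0.500 (equals overall accuracy in single-label multiclass).

0.500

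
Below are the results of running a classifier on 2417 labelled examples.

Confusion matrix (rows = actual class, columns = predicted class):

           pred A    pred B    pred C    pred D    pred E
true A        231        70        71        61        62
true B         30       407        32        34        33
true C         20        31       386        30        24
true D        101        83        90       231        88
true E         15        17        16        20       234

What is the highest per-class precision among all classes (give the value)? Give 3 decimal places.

0.669

Per-class precision (TP/(TP+FP)):
  A: TP=231, FP=30+20+101+15=166 → 231/397 = 0.5819
  B: TP=407, FP=70+31+83+17=201 → 407/608 = 0.6694
  C: TP=386, FP=71+32+90+16=209 → 386/595 = 0.6487
  D: TP=231, FP=61+34+30+20=145 → 231/376 = 0.6144
  E: TP=234, FP=62+33+24+88=207 → 234/441 = 0.5306
Highest is class 'B' with precision = 0.669.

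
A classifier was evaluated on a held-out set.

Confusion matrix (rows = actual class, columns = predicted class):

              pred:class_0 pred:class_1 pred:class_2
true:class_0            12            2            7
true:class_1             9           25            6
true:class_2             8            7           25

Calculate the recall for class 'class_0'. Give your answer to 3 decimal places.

0.571

Treat 'class_0' as positive and all other classes as negative.
recall = TP/(TP+FN).
class_0: TP=12, FN=2+7=9 → 12/21 = 0.5714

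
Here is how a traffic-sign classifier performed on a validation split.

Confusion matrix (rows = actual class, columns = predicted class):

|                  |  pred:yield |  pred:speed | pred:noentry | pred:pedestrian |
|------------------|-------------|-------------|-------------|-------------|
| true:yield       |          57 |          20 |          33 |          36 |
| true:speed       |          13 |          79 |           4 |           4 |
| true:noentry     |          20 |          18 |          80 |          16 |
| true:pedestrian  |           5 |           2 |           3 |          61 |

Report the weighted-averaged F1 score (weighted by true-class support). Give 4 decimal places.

0.6024

Per-class F1 score (2·TP/(2·TP+FP+FN)):
  yield: TP=57, FP=13+20+5=38, FN=20+33+36=89 → 114/241 = 0.47303
  speed: TP=79, FP=20+18+2=40, FN=13+4+4=21 → 158/219 = 0.72146
  noentry: TP=80, FP=33+4+3=40, FN=20+18+16=54 → 160/254 = 0.62992
  pedestrian: TP=61, FP=36+4+16=56, FN=5+2+3=10 → 122/188 = 0.64894
Weighted-F1 score = Σ (supportᵢ/N)·F1 scoreᵢ with N=451: (146/451)·0.47303 + (100/451)·0.72146 + (134/451)·0.62992 + (71/451)·0.64894 = 0.6024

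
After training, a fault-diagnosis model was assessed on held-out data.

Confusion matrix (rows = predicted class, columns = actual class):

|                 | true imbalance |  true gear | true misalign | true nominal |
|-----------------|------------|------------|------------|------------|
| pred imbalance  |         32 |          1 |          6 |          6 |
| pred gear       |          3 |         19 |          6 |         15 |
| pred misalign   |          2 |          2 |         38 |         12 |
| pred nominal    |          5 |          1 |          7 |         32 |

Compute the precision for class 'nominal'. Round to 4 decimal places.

Treat 'nominal' as positive and all other classes as negative.
precision = TP/(TP+FP).
nominal: TP=32, FP=5+1+7=13 → 32/45 = 0.71111

0.7111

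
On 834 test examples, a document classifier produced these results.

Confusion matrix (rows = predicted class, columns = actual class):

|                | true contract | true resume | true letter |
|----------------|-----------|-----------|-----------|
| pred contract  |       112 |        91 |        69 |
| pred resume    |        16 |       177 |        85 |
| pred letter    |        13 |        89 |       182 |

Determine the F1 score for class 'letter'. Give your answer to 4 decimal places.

0.5871

F1 score = 2·TP/(2·TP+FP+FN).
letter: TP=182, FP=13+89=102, FN=69+85=154 → 364/620 = 0.58710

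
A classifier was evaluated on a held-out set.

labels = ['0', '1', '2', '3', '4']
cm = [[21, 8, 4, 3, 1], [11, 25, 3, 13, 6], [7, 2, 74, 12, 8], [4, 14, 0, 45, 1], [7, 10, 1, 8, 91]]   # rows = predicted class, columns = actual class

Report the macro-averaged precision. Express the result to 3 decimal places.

Per-class precision (TP/(TP+FP)):
  0: TP=21, FP=8+4+3+1=16 → 21/37 = 0.5676
  1: TP=25, FP=11+3+13+6=33 → 25/58 = 0.4310
  2: TP=74, FP=7+2+12+8=29 → 74/103 = 0.7184
  3: TP=45, FP=4+14+0+1=19 → 45/64 = 0.7031
  4: TP=91, FP=7+10+1+8=26 → 91/117 = 0.7778
Macro-precision = mean = (0.5676 + 0.4310 + 0.7184 + 0.7031 + 0.7778) / 5 = 0.640

0.640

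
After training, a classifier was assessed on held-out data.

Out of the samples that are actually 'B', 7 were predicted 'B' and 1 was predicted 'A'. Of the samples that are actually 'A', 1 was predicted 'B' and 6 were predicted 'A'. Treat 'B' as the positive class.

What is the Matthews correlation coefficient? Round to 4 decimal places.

MCC = (TP·TN − FP·FN) / √((TP+FP)(TP+FN)(TN+FP)(TN+FN))
Numerator = 7·6 − 1·1 = 41
Denominator = √(8·8·7·7) = √3136 = 56.0000
MCC = 41 / 56.0000 = 0.7321

0.7321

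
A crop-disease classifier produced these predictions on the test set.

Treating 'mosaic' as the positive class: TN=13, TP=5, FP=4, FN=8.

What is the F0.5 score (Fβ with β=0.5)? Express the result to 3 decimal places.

0.510

Fβ = (1+β²)·TP / ((1+β²)·TP + β²·FN + FP), with β²=1/4
= 1.25·5 / (1.25·5 + 0.25·8 + 4) = 0.510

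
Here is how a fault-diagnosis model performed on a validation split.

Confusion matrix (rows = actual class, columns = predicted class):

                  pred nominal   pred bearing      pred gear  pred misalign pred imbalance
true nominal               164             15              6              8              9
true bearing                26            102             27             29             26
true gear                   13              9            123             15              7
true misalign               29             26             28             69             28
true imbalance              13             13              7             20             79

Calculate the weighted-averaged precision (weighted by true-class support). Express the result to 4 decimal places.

0.5956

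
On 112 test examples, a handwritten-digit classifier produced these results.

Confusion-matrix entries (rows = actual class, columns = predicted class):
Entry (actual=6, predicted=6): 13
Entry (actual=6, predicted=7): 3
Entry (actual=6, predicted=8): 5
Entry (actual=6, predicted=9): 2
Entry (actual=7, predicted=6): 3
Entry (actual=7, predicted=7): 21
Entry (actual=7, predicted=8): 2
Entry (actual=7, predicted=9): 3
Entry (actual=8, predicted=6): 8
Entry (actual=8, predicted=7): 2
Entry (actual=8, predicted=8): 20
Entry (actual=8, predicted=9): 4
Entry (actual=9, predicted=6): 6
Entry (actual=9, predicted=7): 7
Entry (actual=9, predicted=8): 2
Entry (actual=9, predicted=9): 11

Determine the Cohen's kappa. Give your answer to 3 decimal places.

Observed agreement pₒ = trace/N = 65/112 = 0.5804
Expected agreement pₑ = Σ (rowᵢ·colᵢ)/N² = (23·30 + 29·33 + 34·29 + 26·20)/112² = 0.2514
κ = (pₒ − pₑ)/(1 − pₑ) = (0.5804 − 0.2514)/(1 − 0.2514) = 0.439

0.439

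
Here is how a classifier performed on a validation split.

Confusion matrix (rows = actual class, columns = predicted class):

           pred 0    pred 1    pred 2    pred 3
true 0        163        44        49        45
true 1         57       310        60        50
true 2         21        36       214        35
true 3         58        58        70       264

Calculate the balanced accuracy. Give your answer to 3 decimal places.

Balanced accuracy = mean of per-class recall.
  0: recall = 163/301 = 0.5415
  1: recall = 310/477 = 0.6499
  2: recall = 214/306 = 0.6993
  3: recall = 264/450 = 0.5867
Mean = (0.5415 + 0.6499 + 0.6993 + 0.5867) / 4 = 0.619

0.619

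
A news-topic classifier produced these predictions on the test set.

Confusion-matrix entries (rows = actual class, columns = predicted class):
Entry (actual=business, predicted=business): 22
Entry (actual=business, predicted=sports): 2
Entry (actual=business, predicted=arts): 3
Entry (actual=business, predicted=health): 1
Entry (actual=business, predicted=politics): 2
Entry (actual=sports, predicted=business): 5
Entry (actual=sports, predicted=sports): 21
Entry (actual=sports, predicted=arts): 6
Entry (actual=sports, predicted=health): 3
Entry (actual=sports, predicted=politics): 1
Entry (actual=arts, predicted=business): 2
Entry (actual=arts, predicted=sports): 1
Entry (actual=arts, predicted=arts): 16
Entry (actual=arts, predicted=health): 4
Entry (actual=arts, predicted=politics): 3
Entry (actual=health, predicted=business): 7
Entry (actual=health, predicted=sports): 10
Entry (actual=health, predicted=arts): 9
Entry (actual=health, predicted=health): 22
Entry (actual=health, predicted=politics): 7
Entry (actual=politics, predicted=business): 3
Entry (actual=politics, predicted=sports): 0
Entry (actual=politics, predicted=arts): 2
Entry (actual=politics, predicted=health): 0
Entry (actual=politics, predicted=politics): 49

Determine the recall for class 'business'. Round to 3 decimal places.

0.733

Take TP from the diagonal, FP from the rest of the 'business' prediction marginal, FN from the rest of the 'business' actual marginal.
recall = TP/(TP+FN).
business: TP=22, FN=2+3+1+2=8 → 22/30 = 0.7333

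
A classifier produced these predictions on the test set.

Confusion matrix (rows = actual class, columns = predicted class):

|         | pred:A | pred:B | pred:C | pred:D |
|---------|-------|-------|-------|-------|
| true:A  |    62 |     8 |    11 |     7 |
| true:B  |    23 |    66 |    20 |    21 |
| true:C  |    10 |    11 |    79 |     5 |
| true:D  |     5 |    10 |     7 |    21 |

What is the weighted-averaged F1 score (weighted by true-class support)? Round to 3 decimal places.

Per-class F1 score (2·TP/(2·TP+FP+FN)):
  A: TP=62, FP=23+10+5=38, FN=8+11+7=26 → 124/188 = 0.6596
  B: TP=66, FP=8+11+10=29, FN=23+20+21=64 → 132/225 = 0.5867
  C: TP=79, FP=11+20+7=38, FN=10+11+5=26 → 158/222 = 0.7117
  D: TP=21, FP=7+21+5=33, FN=5+10+7=22 → 42/97 = 0.4330
Weighted-F1 score = Σ (supportᵢ/N)·F1 scoreᵢ with N=366: (88/366)·0.6596 + (130/366)·0.5867 + (105/366)·0.7117 + (43/366)·0.4330 = 0.622

0.622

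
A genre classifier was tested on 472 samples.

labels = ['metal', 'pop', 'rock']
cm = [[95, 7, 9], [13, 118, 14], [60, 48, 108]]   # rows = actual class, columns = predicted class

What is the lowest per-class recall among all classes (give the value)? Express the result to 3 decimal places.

0.500

Per-class recall (TP/(TP+FN)):
  metal: TP=95, FN=7+9=16 → 95/111 = 0.8559
  pop: TP=118, FN=13+14=27 → 118/145 = 0.8138
  rock: TP=108, FN=60+48=108 → 108/216 = 0.5000
Lowest is class 'rock' with recall = 0.500.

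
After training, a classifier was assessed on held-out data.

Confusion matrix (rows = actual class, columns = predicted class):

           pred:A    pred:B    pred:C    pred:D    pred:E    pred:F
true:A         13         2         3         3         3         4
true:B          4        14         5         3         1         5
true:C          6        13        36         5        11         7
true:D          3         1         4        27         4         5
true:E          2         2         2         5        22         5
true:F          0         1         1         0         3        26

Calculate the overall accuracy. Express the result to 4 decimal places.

0.5498

Accuracy = trace / total = (13+14+36+27+22+26=138) / 251 = 138/251 = 0.5498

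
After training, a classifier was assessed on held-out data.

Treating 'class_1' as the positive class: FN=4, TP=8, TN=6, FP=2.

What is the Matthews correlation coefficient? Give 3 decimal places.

0.408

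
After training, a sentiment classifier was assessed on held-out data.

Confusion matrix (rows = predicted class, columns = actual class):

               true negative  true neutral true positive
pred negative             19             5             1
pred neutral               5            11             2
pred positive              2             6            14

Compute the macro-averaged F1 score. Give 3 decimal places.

0.671

Per-class F1 score (2·TP/(2·TP+FP+FN)):
  negative: TP=19, FP=5+1=6, FN=5+2=7 → 38/51 = 0.7451
  neutral: TP=11, FP=5+2=7, FN=5+6=11 → 22/40 = 0.5500
  positive: TP=14, FP=2+6=8, FN=1+2=3 → 28/39 = 0.7179
Macro-F1 score = mean = (0.7451 + 0.5500 + 0.7179) / 3 = 0.671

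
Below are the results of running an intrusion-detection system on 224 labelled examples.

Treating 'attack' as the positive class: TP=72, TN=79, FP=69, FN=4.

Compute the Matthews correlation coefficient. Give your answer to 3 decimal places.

0.472

MCC = (TP·TN − FP·FN) / √((TP+FP)(TP+FN)(TN+FP)(TN+FN))
Numerator = 72·79 − 69·4 = 5412
Denominator = √(141·76·148·83) = √131635344 = 11473.2447
MCC = 5412 / 11473.2447 = 0.472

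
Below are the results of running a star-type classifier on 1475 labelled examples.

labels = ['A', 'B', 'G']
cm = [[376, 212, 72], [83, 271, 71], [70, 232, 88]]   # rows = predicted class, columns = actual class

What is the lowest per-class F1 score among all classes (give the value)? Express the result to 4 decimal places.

0.2834

Per-class F1 score (2·TP/(2·TP+FP+FN)):
  A: TP=376, FP=212+72=284, FN=83+70=153 → 752/1189 = 0.63246
  B: TP=271, FP=83+71=154, FN=212+232=444 → 542/1140 = 0.47544
  G: TP=88, FP=70+232=302, FN=72+71=143 → 176/621 = 0.28341
Lowest is class 'G' with F1 score = 0.2834.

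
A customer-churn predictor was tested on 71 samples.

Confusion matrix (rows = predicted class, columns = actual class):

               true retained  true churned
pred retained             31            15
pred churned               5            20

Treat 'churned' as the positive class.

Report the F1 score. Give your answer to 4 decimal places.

0.6667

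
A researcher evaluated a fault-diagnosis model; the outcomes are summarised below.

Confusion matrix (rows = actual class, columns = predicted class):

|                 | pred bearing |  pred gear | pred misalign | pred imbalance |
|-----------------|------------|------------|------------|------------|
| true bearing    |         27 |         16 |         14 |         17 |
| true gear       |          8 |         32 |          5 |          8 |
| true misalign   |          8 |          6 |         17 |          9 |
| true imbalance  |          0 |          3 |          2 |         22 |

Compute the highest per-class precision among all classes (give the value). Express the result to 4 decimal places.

0.6279

Per-class precision (TP/(TP+FP)):
  bearing: TP=27, FP=8+8+0=16 → 27/43 = 0.62791
  gear: TP=32, FP=16+6+3=25 → 32/57 = 0.56140
  misalign: TP=17, FP=14+5+2=21 → 17/38 = 0.44737
  imbalance: TP=22, FP=17+8+9=34 → 22/56 = 0.39286
Highest is class 'bearing' with precision = 0.6279.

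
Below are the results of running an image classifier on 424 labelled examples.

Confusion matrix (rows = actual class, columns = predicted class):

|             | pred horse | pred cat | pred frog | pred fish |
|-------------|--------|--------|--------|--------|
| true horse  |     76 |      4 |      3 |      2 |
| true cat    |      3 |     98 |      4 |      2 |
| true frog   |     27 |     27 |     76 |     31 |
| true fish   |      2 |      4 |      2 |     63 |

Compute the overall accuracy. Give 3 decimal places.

0.738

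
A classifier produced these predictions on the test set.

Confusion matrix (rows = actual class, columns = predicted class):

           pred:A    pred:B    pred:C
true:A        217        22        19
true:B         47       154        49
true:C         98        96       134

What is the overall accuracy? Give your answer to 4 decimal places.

0.6041

Accuracy = trace / total = (217+154+134=505) / 836 = 505/836 = 0.6041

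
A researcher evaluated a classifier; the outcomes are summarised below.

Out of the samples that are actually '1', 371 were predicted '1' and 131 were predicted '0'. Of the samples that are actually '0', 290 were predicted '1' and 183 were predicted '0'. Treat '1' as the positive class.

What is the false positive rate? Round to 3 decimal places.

FPR = FP/(FP+TN) = 290/(290+183) = 0.613

0.613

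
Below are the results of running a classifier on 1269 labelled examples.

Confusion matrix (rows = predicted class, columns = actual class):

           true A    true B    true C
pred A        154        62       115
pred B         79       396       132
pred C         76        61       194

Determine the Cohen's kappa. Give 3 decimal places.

0.364

Observed agreement pₒ = trace/N = 744/1269 = 0.5863
Expected agreement pₑ = Σ (rowᵢ·colᵢ)/N² = (309·331 + 519·607 + 441·331)/1269² = 0.3498
κ = (pₒ − pₑ)/(1 − pₑ) = (0.5863 − 0.3498)/(1 − 0.3498) = 0.364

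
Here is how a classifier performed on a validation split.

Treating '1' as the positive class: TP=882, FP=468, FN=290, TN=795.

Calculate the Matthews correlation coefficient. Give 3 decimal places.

0.384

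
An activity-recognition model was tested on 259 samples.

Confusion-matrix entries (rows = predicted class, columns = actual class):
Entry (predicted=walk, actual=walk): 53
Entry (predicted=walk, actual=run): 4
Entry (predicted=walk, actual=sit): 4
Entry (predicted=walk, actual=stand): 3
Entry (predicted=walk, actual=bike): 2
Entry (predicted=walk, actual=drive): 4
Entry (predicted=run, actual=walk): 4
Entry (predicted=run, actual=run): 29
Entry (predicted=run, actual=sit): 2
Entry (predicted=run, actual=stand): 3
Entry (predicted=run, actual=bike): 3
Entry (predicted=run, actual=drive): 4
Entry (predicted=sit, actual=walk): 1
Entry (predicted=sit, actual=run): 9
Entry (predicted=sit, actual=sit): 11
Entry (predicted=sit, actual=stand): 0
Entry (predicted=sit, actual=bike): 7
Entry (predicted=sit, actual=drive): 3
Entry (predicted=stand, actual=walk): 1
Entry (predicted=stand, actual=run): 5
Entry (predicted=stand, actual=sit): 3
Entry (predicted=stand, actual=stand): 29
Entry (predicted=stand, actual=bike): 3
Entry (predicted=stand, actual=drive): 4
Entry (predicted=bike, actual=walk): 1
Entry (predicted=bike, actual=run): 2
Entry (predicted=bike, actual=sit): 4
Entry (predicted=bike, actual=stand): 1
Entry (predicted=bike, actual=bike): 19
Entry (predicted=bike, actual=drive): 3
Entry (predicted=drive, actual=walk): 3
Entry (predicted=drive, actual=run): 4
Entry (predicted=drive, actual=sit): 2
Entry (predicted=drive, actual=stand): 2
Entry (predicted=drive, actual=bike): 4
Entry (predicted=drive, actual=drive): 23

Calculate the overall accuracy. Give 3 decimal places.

0.633

Accuracy = trace / total = (53+29+11+29+19+23=164) / 259 = 164/259 = 0.633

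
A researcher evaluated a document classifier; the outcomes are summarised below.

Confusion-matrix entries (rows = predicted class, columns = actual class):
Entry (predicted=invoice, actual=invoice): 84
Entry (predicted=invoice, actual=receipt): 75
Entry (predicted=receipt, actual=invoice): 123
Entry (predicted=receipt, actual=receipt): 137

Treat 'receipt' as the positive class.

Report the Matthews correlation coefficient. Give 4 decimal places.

0.0536

MCC = (TP·TN − FP·FN) / √((TP+FP)(TP+FN)(TN+FP)(TN+FN))
Numerator = 137·84 − 123·75 = 2283
Denominator = √(260·212·207·159) = √1814164560 = 42593.0107
MCC = 2283 / 42593.0107 = 0.0536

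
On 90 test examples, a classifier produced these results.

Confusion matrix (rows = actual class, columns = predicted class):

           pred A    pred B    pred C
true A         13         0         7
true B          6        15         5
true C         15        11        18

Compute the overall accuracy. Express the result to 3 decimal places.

Accuracy = trace / total = (13+15+18=46) / 90 = 46/90 = 0.511

0.511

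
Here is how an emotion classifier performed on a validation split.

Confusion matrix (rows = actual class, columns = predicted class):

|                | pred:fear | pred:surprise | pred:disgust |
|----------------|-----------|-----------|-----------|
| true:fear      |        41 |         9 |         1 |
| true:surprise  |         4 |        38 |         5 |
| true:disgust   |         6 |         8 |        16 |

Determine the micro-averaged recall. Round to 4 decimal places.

Micro-averaging pools counts across classes: ΣTP=95, ΣFP=33, ΣFN=33.
Micro-recall = TP/(TP+FN) on pooled counts = 0.7422 (equals overall accuracy in single-label multiclass).

0.7422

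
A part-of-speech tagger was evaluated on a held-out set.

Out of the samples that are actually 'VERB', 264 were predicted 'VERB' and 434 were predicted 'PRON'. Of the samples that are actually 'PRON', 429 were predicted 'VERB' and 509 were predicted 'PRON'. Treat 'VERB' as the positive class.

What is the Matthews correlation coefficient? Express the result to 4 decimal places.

-0.0792

MCC = (TP·TN − FP·FN) / √((TP+FP)(TP+FN)(TN+FP)(TN+FN))
Numerator = 264·509 − 429·434 = -51810
Denominator = √(693·698·938·943) = √427861479276 = 654111.2132
MCC = -51810 / 654111.2132 = -0.0792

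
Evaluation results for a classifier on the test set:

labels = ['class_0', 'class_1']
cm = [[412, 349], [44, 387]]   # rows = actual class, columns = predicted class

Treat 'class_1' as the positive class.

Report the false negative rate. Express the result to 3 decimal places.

FNR = FN/(FN+TP) = 44/(44+387) = 0.102

0.102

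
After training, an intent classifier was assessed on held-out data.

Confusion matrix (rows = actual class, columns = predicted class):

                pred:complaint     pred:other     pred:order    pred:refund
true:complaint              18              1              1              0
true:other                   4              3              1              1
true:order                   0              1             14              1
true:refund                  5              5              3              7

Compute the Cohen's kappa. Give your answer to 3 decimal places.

0.519

Observed agreement pₒ = trace/N = 42/65 = 0.6462
Expected agreement pₑ = Σ (rowᵢ·colᵢ)/N² = (20·27 + 9·10 + 16·19 + 20·9)/65² = 0.2637
κ = (pₒ − pₑ)/(1 − pₑ) = (0.6462 − 0.2637)/(1 − 0.2637) = 0.519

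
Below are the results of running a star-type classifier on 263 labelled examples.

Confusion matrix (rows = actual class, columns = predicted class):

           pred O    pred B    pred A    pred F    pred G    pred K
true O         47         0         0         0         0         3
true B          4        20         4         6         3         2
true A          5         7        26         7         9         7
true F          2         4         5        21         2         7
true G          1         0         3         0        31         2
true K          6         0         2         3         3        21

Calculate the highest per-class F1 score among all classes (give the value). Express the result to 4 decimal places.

Per-class F1 score (2·TP/(2·TP+FP+FN)):
  O: TP=47, FP=4+5+2+1+6=18, FN=0+0+0+0+3=3 → 94/115 = 0.81739
  B: TP=20, FP=0+7+4+0+0=11, FN=4+4+6+3+2=19 → 40/70 = 0.57143
  A: TP=26, FP=0+4+5+3+2=14, FN=5+7+7+9+7=35 → 52/101 = 0.51485
  F: TP=21, FP=0+6+7+0+3=16, FN=2+4+5+2+7=20 → 42/78 = 0.53846
  G: TP=31, FP=0+3+9+2+3=17, FN=1+0+3+0+2=6 → 62/85 = 0.72941
  K: TP=21, FP=3+2+7+7+2=21, FN=6+0+2+3+3=14 → 42/77 = 0.54545
Highest is class 'O' with F1 score = 0.8174.

0.8174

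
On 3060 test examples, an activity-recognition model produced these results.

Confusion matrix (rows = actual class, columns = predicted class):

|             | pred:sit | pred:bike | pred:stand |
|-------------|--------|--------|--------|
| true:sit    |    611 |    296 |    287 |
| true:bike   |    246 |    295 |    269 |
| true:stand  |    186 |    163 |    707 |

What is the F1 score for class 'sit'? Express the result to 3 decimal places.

0.546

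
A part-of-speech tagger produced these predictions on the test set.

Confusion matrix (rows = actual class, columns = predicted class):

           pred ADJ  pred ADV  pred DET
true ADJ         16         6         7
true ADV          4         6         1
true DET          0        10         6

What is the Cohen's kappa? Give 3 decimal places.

0.250

Observed agreement pₒ = trace/N = 28/56 = 0.5000
Expected agreement pₑ = Σ (rowᵢ·colᵢ)/N² = (29·20 + 11·22 + 16·14)/56² = 0.3335
κ = (pₒ − pₑ)/(1 − pₑ) = (0.5000 − 0.3335)/(1 − 0.3335) = 0.250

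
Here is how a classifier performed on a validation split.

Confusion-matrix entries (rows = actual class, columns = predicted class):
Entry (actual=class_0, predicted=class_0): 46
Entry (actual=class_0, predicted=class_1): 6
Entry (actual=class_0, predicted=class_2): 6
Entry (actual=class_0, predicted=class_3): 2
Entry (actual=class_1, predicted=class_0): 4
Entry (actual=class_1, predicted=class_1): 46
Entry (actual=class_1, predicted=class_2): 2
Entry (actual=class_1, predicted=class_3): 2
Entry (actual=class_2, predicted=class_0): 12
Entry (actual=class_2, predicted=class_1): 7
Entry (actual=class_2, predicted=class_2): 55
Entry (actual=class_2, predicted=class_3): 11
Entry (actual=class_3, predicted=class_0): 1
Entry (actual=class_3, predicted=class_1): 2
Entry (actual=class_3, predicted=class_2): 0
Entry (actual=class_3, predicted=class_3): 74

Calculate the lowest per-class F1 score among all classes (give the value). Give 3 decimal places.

0.743

Per-class F1 score (2·TP/(2·TP+FP+FN)):
  class_0: TP=46, FP=4+12+1=17, FN=6+6+2=14 → 92/123 = 0.7480
  class_1: TP=46, FP=6+7+2=15, FN=4+2+2=8 → 92/115 = 0.8000
  class_2: TP=55, FP=6+2+0=8, FN=12+7+11=30 → 110/148 = 0.7432
  class_3: TP=74, FP=2+2+11=15, FN=1+2+0=3 → 148/166 = 0.8916
Lowest is class 'class_2' with F1 score = 0.743.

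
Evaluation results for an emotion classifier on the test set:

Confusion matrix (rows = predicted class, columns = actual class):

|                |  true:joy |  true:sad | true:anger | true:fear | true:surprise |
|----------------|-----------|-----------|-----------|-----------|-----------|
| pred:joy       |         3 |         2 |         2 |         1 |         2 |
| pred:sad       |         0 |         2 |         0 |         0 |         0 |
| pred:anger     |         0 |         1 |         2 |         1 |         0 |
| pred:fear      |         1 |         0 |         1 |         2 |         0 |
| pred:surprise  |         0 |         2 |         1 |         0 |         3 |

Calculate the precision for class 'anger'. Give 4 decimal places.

precision = TP/(TP+FP).
anger: TP=2, FP=0+1+1+0=2 → 2/4 = 0.50000

0.5000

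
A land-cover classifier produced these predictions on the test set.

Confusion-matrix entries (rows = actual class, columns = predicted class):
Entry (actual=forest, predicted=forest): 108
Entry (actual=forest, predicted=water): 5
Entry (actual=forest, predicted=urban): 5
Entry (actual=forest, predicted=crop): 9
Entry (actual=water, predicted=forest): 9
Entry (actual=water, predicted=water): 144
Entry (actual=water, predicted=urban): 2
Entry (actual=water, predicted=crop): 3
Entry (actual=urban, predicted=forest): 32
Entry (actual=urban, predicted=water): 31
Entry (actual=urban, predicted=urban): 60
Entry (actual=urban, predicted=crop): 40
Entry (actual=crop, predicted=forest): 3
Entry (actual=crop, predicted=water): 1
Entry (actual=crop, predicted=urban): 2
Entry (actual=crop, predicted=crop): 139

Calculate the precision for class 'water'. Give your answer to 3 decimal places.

0.796

Take TP from the diagonal, FP from the rest of the 'water' prediction marginal, FN from the rest of the 'water' actual marginal.
precision = TP/(TP+FP).
water: TP=144, FP=5+31+1=37 → 144/181 = 0.7956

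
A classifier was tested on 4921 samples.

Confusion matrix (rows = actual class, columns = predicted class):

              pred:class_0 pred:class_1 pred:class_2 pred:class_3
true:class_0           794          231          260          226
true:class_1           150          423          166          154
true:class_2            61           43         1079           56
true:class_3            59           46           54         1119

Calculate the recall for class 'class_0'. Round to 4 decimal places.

Take TP from the diagonal, FP from the rest of the 'class_0' prediction marginal, FN from the rest of the 'class_0' actual marginal.
recall = TP/(TP+FN).
class_0: TP=794, FN=231+260+226=717 → 794/1511 = 0.52548

0.5255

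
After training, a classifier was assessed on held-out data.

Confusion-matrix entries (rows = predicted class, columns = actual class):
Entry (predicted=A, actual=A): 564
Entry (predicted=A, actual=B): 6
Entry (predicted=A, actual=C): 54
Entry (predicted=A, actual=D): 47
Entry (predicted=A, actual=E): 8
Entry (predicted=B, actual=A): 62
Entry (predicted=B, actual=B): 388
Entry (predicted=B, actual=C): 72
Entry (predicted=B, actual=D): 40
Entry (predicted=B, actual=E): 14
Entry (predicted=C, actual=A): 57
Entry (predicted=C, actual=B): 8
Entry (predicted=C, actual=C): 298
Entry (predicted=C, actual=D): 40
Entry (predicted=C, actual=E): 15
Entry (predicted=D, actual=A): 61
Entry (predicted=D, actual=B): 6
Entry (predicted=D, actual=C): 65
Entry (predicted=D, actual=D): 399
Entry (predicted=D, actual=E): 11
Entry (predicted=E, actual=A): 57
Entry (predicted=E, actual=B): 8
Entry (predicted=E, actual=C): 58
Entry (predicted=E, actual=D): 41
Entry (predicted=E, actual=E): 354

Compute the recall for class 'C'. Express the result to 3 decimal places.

recall = TP/(TP+FN).
C: TP=298, FN=54+72+65+58=249 → 298/547 = 0.5448

0.545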